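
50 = 50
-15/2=-7.50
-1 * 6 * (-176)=1056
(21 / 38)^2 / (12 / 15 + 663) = 2205 / 4792636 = 0.00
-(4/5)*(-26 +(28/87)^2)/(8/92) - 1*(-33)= 2053069/7569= 271.25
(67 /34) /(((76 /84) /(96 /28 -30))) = -18693 /323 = -57.87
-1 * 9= -9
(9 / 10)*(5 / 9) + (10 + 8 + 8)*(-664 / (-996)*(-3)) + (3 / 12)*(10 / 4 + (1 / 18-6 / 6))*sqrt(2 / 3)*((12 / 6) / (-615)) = -103 / 2-7*sqrt(6) / 16605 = -51.50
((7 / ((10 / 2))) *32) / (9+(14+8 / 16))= 448 / 235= 1.91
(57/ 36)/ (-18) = -19/ 216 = -0.09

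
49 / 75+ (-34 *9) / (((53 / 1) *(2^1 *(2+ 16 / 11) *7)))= 564577 / 1057350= 0.53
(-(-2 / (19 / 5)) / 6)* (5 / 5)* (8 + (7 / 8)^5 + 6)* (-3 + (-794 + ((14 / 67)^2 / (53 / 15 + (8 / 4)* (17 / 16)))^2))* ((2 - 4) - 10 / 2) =2515205174272079812145 / 354133873684414464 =7102.41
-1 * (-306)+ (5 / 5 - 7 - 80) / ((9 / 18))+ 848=982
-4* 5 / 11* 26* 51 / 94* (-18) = 238680 / 517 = 461.66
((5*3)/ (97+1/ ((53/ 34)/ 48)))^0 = 1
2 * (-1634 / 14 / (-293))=1634 / 2051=0.80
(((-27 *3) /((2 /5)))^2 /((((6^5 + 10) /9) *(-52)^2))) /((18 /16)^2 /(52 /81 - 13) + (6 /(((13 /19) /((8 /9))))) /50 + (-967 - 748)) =-8525199375 /834033791473142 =-0.00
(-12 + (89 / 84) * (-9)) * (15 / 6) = -3015 / 56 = -53.84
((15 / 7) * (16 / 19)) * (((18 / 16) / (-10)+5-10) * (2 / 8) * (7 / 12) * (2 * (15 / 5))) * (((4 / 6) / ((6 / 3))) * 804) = -82209 / 38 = -2163.39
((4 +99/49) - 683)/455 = -33172/22295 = -1.49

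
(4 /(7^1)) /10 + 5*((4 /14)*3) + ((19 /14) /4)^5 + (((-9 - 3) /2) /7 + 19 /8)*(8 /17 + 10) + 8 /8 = 58488293711 /2753658880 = 21.24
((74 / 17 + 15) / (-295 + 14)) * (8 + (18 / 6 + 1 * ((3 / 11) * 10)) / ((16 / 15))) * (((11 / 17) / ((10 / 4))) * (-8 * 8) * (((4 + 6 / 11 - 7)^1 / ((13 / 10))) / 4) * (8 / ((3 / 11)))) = -17150112 / 81209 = -211.18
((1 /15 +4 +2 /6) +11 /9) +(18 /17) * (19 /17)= 88507 /13005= 6.81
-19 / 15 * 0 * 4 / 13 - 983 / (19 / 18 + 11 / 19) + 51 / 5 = -1652421 / 2795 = -591.21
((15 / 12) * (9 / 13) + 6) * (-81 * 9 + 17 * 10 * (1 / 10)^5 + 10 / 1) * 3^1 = -7700471793 / 520000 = -14808.60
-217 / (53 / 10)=-2170 / 53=-40.94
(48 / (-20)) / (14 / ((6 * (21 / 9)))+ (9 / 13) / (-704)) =-109824 / 45715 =-2.40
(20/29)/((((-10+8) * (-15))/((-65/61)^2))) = 8450/323727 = 0.03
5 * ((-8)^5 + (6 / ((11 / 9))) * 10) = -1799540 / 11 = -163594.55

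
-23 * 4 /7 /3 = -92 /21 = -4.38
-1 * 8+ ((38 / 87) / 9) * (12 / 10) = -10364 / 1305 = -7.94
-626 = -626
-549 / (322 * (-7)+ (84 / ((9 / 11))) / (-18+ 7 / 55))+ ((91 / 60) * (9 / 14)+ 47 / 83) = 19737349841 / 11062216760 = 1.78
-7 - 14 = -21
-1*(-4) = 4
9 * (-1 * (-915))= 8235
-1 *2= -2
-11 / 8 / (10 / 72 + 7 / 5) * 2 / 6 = -165 / 554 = -0.30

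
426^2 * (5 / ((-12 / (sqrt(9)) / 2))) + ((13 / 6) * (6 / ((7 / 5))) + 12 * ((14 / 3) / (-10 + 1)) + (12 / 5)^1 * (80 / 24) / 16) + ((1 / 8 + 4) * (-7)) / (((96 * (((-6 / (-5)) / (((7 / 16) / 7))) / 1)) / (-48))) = -14634085441 / 32256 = -453685.68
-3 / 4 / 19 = -3 / 76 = -0.04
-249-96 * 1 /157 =-249.61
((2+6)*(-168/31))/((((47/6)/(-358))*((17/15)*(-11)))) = -43303680/272459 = -158.94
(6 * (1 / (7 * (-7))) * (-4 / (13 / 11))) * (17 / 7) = 4488 / 4459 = 1.01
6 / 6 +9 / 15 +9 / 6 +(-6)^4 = 1299.10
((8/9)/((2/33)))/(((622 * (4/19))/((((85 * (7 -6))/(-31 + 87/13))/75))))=-46189/8844840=-0.01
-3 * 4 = -12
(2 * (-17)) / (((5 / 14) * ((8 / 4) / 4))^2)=-26656 / 25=-1066.24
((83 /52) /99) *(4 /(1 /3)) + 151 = 64862 /429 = 151.19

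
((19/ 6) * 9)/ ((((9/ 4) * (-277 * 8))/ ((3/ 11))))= -19/ 12188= -0.00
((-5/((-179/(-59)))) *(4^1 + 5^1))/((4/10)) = -13275/358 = -37.08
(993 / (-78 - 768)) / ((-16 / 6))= 331 / 752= 0.44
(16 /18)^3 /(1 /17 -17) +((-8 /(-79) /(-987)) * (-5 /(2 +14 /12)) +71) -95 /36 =885428113769 /12960048276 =68.32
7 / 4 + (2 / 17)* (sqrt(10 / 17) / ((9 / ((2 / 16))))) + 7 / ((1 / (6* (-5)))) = -833 / 4 + sqrt(170) / 10404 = -208.25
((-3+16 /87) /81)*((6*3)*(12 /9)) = -1960 /2349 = -0.83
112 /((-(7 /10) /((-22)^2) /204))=-15797760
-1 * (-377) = 377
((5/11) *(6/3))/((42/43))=215/231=0.93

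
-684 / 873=-76 / 97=-0.78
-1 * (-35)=35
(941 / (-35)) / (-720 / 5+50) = 941 / 3290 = 0.29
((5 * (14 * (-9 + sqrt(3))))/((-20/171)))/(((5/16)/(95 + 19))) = 9824976/5 - 1091664 * sqrt(3)/5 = 1586831.70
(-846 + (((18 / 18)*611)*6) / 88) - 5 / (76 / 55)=-337727 / 418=-807.96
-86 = -86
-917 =-917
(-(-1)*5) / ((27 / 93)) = 155 / 9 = 17.22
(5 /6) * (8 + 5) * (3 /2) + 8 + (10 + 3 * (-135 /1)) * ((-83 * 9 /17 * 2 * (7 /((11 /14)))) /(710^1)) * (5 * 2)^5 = 2313310887869 /53108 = 43558614.29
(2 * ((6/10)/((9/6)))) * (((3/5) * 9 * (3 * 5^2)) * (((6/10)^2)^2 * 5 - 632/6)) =-4239756/125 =-33918.05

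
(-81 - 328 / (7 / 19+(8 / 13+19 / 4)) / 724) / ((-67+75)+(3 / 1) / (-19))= -1579576039 / 152779385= -10.34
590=590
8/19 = 0.42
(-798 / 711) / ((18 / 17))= -2261 / 2133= -1.06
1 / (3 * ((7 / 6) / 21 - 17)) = -6 / 305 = -0.02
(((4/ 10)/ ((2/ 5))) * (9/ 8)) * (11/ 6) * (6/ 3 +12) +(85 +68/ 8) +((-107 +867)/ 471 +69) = 727181/ 3768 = 192.99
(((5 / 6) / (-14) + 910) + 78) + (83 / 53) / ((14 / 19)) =990.07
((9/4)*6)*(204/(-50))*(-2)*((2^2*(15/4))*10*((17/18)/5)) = 3121.20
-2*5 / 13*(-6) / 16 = 15 / 52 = 0.29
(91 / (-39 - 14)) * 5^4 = -1073.11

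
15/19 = 0.79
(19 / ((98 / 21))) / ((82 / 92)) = 1311 / 287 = 4.57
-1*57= -57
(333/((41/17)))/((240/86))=49.48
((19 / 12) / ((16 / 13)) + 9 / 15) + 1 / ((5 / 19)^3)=1362203 / 24000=56.76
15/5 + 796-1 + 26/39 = 2396/3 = 798.67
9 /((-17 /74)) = -39.18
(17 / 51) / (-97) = -1 / 291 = -0.00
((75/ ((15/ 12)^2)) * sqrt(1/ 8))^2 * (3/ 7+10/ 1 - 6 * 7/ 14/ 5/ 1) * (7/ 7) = 99072/ 35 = 2830.63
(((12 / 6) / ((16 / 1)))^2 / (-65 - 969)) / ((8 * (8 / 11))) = -1 / 385024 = -0.00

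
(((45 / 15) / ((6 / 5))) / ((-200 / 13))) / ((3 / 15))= -0.81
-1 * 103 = -103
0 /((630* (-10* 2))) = 0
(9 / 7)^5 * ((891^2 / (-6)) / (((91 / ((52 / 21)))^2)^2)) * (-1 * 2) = 49385749248 / 96889010407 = 0.51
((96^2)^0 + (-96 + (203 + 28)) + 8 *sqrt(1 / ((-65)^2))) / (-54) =-4424 / 1755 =-2.52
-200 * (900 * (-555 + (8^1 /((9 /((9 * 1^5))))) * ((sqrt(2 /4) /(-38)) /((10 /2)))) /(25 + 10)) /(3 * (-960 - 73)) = -6660000 /7231 - 4800 * sqrt(2) /137389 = -921.08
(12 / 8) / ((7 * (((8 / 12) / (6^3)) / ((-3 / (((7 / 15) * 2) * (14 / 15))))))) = -164025 / 686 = -239.10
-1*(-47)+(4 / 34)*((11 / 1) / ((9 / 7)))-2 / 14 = 51262 / 1071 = 47.86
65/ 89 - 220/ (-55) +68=6473/ 89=72.73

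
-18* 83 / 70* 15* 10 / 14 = -11205 / 49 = -228.67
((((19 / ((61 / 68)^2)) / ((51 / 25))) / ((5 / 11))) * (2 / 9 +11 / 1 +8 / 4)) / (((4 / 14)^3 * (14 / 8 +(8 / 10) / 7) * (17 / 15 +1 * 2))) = 1015159607000 / 410809563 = 2471.12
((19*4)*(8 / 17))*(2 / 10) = 608 / 85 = 7.15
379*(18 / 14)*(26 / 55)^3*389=23321225304 / 1164625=20024.66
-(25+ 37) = -62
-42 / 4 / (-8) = 21 / 16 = 1.31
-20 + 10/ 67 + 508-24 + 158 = 41684/ 67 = 622.15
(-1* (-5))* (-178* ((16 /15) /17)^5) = -186646528 /215640781875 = -0.00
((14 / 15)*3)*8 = 112 / 5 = 22.40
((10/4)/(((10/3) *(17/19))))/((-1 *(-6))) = 19/136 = 0.14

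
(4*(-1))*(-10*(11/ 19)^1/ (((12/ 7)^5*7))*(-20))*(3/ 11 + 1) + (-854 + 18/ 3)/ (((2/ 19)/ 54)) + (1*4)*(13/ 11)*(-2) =-353509326821/ 812592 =-435039.14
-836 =-836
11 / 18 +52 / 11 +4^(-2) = 8555 / 1584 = 5.40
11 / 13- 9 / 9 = -2 / 13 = -0.15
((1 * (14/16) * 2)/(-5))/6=-7/120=-0.06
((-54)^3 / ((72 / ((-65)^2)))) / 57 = -3080025 / 19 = -162106.58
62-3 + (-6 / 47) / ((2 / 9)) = 2746 / 47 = 58.43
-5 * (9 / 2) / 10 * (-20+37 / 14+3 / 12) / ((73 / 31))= 133641 / 8176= 16.35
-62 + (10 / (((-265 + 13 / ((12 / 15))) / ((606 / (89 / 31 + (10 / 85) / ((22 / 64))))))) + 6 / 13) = -1110256176 / 16062683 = -69.12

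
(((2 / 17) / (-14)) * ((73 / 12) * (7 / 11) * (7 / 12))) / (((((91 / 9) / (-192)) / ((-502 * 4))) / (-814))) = 130166592 / 221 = 588989.10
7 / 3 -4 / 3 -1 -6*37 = -222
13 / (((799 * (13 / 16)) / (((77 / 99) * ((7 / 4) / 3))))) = 196 / 21573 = 0.01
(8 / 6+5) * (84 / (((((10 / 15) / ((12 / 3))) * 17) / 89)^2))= 151702992 / 289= 524923.85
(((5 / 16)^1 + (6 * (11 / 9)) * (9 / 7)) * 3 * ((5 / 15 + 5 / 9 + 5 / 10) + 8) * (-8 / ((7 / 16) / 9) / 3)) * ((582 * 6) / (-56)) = 321925734 / 343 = 938558.99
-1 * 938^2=-879844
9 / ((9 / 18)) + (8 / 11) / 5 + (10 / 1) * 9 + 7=115.15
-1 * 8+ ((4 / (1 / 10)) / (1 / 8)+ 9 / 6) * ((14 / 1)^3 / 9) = 882124 / 9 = 98013.78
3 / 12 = 1 / 4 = 0.25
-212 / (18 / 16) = -1696 / 9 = -188.44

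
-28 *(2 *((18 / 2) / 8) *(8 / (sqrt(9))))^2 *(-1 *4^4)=258048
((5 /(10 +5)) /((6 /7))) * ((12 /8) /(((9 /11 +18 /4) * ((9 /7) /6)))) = 539 /1053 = 0.51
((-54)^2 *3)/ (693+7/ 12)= 104976/ 8323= 12.61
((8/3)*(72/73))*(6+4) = 1920/73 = 26.30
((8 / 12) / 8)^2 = 1 / 144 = 0.01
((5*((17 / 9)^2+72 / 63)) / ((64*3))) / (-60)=-2671 / 1306368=-0.00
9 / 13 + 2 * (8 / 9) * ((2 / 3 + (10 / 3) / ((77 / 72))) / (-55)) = 847313 / 1486485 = 0.57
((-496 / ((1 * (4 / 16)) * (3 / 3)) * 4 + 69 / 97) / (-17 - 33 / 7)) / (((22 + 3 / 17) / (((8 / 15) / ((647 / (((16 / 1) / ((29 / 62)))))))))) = 90864260704 / 195551081895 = 0.46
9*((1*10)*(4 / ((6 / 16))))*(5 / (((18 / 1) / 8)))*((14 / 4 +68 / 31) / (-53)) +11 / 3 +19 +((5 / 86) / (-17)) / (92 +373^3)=-830398515047521 / 4021152164574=-206.51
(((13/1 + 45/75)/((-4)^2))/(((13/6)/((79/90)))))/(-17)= -79/3900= -0.02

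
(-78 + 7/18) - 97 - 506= -12251/18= -680.61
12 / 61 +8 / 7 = 572 / 427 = 1.34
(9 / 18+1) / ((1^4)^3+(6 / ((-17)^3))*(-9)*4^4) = 14739 / 37474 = 0.39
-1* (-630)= 630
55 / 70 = 11 / 14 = 0.79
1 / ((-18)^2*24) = 1 / 7776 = 0.00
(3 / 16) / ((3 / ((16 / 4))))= 1 / 4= 0.25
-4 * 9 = -36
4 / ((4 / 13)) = 13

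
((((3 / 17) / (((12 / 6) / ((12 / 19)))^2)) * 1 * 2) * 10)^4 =21767823360000 / 1418484168747361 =0.02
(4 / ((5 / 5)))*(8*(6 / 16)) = 12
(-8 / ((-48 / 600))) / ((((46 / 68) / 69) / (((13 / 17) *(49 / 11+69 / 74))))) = 17101500 / 407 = 42018.43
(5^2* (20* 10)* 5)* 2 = 50000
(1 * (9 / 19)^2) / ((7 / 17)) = 1377 / 2527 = 0.54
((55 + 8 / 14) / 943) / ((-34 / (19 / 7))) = -0.00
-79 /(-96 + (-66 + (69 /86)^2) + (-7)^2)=584284 /830987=0.70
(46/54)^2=0.73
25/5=5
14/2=7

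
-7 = -7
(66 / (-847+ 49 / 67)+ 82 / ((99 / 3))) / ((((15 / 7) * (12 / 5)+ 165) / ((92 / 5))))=11508878 / 44215875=0.26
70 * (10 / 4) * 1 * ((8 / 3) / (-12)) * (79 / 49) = -3950 / 63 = -62.70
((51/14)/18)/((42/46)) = 391/1764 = 0.22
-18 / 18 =-1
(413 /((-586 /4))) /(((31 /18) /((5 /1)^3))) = -1858500 /9083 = -204.61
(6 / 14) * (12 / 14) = 0.37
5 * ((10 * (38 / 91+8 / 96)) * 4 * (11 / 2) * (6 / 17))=300850 / 1547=194.47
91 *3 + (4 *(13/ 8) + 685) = 1929/ 2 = 964.50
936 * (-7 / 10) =-3276 / 5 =-655.20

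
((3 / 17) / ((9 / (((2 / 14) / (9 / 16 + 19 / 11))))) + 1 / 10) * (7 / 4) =145631 / 822120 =0.18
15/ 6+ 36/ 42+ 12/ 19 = 1061/ 266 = 3.99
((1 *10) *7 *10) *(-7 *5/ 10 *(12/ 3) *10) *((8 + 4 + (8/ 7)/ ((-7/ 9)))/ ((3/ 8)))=-2752000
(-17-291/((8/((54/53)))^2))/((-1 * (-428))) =-976187/19236032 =-0.05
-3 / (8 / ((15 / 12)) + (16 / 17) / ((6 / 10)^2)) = -2295 / 6896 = -0.33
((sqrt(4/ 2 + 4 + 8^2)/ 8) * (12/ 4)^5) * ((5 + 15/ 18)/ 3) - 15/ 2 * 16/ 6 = -20 + 945 * sqrt(70)/ 16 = 474.15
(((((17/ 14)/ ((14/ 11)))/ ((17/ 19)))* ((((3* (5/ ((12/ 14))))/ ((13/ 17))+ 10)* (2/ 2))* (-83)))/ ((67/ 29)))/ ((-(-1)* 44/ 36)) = -351915435/ 341432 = -1030.70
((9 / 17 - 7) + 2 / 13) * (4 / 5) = -5.05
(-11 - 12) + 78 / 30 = -20.40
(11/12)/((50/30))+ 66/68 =517/340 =1.52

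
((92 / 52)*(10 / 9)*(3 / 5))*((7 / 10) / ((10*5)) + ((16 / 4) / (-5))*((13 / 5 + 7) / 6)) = -4853 / 3250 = -1.49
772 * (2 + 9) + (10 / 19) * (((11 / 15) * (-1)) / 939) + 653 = 489467813 / 53523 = 9145.00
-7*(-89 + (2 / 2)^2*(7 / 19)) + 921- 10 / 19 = 29277 / 19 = 1540.89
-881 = -881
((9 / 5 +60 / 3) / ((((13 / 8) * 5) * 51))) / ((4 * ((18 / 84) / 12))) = 12208 / 16575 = 0.74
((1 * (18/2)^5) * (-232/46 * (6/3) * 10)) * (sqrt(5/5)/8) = -17124210/23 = -744530.87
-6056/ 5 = -1211.20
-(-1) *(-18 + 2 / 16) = -143 / 8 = -17.88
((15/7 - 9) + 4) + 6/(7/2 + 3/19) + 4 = 2708/973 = 2.78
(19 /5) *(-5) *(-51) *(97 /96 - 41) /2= -1239997 /64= -19374.95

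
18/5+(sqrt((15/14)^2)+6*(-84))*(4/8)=-34701/140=-247.86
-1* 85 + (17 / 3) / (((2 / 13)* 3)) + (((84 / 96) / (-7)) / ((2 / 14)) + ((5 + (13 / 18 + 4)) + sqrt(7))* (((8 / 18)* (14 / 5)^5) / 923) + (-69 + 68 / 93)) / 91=-2213709687421 / 30129489000 + 307328* sqrt(7) / 337471875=-73.47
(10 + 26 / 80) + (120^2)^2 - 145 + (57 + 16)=8294397533 / 40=207359938.32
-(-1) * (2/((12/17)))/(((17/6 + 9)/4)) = 68/71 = 0.96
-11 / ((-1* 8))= 11 / 8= 1.38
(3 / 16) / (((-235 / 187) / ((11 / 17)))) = -363 / 3760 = -0.10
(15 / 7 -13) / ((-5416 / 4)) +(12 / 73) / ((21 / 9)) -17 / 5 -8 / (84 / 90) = -20571669 / 1729735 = -11.89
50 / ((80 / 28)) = 35 / 2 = 17.50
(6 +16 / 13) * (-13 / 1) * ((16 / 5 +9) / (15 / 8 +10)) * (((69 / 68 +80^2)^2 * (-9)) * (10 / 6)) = 1629537739406961 / 27455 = 59353040954.54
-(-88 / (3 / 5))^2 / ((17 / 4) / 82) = -63500800 / 153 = -415037.91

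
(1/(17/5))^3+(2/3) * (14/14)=10201/14739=0.69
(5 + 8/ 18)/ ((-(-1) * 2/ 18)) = 49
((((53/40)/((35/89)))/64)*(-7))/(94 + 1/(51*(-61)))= -14674587/3743142400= -0.00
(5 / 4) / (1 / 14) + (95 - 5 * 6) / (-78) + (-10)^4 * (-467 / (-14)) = 333588.10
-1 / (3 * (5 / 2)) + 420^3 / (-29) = -1111320058 / 435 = -2554758.75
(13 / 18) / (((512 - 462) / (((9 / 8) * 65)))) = 169 / 160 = 1.06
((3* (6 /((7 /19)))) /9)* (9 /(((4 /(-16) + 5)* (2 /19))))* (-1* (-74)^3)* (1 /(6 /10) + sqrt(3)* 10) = 461955360 /7 + 2771732160* sqrt(3) /7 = 751819469.44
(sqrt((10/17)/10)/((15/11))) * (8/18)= 44 * sqrt(17)/2295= 0.08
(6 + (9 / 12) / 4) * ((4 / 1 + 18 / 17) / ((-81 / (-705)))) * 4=111155 / 102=1089.75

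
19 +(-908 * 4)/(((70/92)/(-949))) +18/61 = 9671672203/2135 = 4530057.24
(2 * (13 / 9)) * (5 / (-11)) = -130 / 99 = -1.31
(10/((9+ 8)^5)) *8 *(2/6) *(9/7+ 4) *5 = 14800/29816997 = 0.00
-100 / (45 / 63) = -140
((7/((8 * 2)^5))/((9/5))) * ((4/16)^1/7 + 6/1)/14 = 845/528482304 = 0.00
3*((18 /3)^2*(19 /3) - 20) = 624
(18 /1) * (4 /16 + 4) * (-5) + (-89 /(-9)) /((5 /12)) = -10763 /30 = -358.77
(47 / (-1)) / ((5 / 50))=-470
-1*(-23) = 23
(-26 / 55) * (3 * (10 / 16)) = -39 / 44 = -0.89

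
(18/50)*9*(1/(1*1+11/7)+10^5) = 16200063/50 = 324001.26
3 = 3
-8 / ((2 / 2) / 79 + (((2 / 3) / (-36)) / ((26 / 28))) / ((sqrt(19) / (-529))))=739698804 / 42787777775-32447033892*sqrt(19) / 42787777775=-3.29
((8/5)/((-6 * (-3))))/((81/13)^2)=676/295245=0.00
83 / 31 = 2.68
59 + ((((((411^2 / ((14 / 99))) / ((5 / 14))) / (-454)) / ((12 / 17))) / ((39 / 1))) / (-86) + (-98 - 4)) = -404923693 / 10151440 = -39.89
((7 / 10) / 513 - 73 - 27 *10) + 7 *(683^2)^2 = 7814446455755527 / 5130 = 1523283909504.00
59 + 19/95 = 296/5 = 59.20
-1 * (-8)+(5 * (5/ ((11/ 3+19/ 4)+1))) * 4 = 2104/ 113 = 18.62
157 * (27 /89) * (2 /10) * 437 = 1852443 /445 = 4162.79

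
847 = 847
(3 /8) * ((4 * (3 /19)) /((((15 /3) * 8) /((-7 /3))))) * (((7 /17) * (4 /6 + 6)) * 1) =-49 /1292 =-0.04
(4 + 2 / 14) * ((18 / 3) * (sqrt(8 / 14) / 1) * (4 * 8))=11136 * sqrt(7) / 49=601.29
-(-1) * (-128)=-128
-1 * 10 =-10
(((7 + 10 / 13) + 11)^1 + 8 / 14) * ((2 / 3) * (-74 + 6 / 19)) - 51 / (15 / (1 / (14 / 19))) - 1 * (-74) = -45680963 / 51870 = -880.68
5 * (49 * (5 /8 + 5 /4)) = 3675 /8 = 459.38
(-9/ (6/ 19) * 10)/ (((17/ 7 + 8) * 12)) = -665/ 292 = -2.28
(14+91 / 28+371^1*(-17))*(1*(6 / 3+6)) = -50318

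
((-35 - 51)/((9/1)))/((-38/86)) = 3698/171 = 21.63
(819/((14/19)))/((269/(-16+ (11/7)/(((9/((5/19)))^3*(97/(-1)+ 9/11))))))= -7702565231153/116508659148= -66.11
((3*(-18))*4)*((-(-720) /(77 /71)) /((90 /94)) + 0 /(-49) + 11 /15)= -57724344 /385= -149933.36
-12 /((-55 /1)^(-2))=-36300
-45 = -45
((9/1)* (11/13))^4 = 96059601/28561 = 3363.31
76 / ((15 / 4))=304 / 15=20.27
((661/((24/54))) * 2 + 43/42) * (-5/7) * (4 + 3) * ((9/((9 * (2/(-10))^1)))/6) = 781075/63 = 12398.02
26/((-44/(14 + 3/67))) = -12233/1474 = -8.30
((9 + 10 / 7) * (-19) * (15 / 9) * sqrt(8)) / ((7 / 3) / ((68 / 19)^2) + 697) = -64134880 * sqrt(2) / 67699177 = -1.34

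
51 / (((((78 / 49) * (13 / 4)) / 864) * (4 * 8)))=44982 / 169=266.17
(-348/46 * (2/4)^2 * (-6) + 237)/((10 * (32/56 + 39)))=19992/31855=0.63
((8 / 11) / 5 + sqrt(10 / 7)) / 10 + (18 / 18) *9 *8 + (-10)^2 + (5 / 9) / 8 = sqrt(70) / 70 + 3407263 / 19800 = 172.20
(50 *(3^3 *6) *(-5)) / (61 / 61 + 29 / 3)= -30375 / 8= -3796.88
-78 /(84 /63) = -117 /2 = -58.50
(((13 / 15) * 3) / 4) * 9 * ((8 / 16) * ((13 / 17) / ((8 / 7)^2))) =74529 / 43520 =1.71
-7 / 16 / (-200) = 7 / 3200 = 0.00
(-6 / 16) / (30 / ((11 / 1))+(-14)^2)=-0.00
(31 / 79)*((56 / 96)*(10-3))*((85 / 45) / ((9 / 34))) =438991 / 38394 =11.43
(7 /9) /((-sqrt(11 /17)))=-7 * sqrt(187) /99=-0.97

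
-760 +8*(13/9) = -6736/9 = -748.44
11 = 11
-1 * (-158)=158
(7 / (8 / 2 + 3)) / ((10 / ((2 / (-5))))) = -1 / 25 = -0.04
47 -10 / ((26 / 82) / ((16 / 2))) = -2669 / 13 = -205.31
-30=-30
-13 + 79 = 66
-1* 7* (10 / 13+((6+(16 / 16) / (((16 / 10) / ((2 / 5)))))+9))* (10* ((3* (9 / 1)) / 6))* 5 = -1311975 / 52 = -25230.29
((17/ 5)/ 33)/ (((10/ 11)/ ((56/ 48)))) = 119/ 900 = 0.13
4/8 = 1/2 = 0.50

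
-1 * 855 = -855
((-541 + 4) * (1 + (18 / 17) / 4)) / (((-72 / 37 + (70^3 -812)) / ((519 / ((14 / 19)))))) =-1.40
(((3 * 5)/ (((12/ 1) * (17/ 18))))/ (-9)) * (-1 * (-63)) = -315/ 34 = -9.26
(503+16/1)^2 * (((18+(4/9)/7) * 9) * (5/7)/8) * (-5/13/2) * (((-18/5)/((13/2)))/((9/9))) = 6896988405/16562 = 416434.51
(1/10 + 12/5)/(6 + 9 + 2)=5/34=0.15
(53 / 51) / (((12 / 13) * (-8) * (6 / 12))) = -689 / 2448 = -0.28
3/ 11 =0.27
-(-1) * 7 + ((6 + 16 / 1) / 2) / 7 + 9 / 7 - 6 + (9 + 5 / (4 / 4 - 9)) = 12.23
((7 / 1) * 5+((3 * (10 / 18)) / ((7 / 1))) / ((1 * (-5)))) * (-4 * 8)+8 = -23320 / 21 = -1110.48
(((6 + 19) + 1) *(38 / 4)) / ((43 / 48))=11856 / 43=275.72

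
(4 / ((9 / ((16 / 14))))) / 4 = 8 / 63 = 0.13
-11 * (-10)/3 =110/3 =36.67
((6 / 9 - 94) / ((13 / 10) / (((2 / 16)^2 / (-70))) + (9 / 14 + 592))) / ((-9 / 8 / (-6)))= 62720 / 659151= 0.10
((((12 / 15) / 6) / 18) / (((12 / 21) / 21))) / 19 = 49 / 3420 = 0.01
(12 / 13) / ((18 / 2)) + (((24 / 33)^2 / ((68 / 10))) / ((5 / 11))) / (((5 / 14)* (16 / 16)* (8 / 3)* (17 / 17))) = 10292 / 36465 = 0.28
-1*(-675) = 675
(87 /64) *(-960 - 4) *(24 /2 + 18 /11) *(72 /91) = -14152725 /1001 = -14138.59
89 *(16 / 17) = 1424 / 17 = 83.76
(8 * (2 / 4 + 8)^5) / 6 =1419857 / 24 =59160.71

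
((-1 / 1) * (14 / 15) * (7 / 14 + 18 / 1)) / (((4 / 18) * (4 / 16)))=-310.80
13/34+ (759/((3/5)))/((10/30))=129043/34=3795.38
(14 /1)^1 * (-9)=-126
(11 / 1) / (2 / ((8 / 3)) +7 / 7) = 44 / 7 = 6.29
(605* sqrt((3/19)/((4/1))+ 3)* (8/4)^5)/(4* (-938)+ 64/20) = -550* sqrt(4389)/4047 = -9.00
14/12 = 7/6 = 1.17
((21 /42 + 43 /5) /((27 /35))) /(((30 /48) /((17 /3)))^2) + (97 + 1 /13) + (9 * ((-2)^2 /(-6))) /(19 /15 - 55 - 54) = 68077018979 /63811800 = 1066.84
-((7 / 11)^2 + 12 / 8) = -461 / 242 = -1.90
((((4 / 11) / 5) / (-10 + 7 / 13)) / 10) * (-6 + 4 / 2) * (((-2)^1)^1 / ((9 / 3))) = -208 / 101475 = -0.00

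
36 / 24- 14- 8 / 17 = -441 / 34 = -12.97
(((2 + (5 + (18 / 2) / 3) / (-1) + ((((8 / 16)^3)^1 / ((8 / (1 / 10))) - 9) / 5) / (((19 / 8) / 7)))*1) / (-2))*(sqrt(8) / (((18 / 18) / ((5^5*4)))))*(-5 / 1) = -53695625*sqrt(2) / 76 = -999172.12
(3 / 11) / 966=1 / 3542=0.00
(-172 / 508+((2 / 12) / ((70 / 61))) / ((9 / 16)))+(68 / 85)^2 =0.56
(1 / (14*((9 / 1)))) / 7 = 1 / 882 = 0.00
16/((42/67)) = 536/21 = 25.52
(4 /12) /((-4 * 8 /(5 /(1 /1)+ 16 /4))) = -3 /32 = -0.09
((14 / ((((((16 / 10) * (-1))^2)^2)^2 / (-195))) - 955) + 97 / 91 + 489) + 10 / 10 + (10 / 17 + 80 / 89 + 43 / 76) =-11530554725249405 / 21944405590016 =-525.44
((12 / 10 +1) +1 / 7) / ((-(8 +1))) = -82 / 315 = -0.26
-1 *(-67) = 67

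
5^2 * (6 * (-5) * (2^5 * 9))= -216000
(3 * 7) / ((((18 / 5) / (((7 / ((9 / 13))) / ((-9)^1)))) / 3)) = -3185 / 162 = -19.66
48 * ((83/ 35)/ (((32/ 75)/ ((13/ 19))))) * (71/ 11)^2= 244765755/ 32186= 7604.73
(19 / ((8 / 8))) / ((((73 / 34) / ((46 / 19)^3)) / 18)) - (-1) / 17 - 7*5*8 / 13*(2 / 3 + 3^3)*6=-7657855219 / 5824013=-1314.88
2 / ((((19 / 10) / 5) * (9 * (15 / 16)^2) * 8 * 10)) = 64 / 7695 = 0.01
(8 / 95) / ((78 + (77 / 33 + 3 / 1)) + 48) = 12 / 18715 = 0.00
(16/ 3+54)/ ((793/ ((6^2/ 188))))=0.01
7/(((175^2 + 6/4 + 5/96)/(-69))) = -46368/2940149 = -0.02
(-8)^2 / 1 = 64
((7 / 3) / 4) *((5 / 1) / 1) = 35 / 12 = 2.92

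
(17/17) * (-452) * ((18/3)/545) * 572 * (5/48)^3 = -403975/125568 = -3.22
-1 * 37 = -37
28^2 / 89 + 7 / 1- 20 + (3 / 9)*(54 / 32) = -5167 / 1424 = -3.63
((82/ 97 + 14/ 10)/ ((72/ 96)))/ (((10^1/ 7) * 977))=5082/ 2369225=0.00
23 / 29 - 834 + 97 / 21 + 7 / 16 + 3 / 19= -153291211 / 185136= -827.99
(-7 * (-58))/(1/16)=6496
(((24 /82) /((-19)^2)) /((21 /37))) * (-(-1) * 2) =296 /103607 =0.00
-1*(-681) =681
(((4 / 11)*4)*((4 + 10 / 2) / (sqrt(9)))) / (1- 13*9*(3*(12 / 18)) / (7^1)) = -336 / 2497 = -0.13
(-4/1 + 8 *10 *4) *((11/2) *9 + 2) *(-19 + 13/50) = -304974.76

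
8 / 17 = 0.47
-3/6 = -1/2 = -0.50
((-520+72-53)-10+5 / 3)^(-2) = 9 / 2334784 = 0.00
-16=-16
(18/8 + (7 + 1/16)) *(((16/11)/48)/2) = 0.14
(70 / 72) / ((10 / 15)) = 35 / 24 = 1.46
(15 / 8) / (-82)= -15 / 656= -0.02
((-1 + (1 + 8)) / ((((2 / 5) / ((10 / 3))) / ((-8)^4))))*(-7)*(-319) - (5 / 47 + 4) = 85975858621 / 141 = 609757862.56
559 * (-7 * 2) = -7826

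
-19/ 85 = -0.22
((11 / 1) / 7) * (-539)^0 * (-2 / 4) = -11 / 14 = -0.79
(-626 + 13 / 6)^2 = 14010049 / 36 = 389168.03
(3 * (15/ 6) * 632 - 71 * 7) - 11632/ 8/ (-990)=2101012/ 495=4244.47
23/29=0.79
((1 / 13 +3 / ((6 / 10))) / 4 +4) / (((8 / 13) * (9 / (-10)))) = -9.51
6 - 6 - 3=-3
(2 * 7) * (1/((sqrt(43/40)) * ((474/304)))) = 8.66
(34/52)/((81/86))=731/1053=0.69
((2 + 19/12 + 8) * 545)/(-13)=-75755/156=-485.61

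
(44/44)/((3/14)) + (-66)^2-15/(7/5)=4349.95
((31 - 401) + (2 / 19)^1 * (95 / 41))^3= -3484156096000 / 68921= -50552895.29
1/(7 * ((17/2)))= 2/119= 0.02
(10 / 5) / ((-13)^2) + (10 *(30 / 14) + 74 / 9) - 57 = -291061 / 10647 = -27.34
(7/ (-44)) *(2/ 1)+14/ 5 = 273/ 110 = 2.48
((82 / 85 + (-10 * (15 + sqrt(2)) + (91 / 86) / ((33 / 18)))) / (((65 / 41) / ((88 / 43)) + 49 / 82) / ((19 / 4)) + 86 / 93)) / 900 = -144139561091 / 1060486005750 - 265639 * sqrt(2) / 29014665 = -0.15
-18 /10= -9 /5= -1.80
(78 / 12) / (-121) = -13 / 242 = -0.05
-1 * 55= -55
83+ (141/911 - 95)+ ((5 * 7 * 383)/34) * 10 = 60876328/15487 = 3930.80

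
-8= -8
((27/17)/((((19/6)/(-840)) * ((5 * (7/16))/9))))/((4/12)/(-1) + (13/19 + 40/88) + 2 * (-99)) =18475776/2101897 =8.79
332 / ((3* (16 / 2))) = 83 / 6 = 13.83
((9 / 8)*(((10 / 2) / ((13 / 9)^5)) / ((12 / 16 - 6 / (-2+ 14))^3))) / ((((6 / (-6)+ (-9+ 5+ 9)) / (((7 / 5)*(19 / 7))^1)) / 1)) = 20194758 / 371293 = 54.39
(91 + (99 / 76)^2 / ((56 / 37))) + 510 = 194759693 / 323456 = 602.12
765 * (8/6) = 1020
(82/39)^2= 6724/1521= 4.42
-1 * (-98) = 98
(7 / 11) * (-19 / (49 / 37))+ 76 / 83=-8.21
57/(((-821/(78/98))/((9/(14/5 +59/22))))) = -244530/2695343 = -0.09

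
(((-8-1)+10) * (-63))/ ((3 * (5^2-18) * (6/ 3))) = -3/ 2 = -1.50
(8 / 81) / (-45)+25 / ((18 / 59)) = 597359 / 7290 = 81.94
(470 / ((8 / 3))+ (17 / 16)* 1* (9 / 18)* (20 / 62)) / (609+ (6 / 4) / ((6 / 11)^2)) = 262515 / 913694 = 0.29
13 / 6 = 2.17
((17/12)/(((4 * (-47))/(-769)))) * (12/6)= 13073/1128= 11.59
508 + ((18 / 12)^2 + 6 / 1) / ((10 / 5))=4097 / 8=512.12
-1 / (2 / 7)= -7 / 2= -3.50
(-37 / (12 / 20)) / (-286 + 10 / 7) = 0.22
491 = 491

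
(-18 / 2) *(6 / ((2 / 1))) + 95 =68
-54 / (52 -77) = 54 / 25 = 2.16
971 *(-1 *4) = -3884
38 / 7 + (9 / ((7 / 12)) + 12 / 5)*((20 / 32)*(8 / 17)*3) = 2518 / 119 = 21.16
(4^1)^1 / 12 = 1 / 3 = 0.33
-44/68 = -0.65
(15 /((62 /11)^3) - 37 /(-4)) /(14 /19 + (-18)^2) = 42265481 /1470483760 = 0.03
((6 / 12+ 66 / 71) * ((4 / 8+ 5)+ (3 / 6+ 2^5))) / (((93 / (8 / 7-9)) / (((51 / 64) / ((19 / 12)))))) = -81345 / 35216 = -2.31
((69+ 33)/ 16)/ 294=17/ 784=0.02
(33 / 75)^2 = 121 / 625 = 0.19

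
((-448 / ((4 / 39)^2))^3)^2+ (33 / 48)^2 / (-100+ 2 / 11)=1677126332348901727968649115859661 / 281088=5966552582639250796791927000.00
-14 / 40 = -7 / 20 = -0.35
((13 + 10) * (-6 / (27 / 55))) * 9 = -2530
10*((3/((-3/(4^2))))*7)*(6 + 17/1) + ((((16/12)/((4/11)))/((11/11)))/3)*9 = -25749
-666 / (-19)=666 / 19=35.05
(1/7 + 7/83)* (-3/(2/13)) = -4.43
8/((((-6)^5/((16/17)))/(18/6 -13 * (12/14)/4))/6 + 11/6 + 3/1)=-48/38527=-0.00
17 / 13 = 1.31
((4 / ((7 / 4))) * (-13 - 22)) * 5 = -400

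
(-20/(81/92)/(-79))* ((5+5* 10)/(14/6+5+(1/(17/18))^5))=71844764200/39359777607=1.83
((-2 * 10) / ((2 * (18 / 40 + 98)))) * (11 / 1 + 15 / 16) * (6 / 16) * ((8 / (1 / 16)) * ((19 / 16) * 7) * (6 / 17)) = -5715675 / 33473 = -170.75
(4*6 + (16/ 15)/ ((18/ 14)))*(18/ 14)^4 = 814536/ 12005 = 67.85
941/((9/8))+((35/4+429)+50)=47671/36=1324.19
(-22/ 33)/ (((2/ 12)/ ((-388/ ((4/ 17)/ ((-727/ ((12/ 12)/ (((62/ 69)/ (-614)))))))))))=148654052/ 21183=7017.61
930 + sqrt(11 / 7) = sqrt(77) / 7 + 930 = 931.25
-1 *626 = -626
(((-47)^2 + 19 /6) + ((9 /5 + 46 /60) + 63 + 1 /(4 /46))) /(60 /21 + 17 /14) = 480739 /855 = 562.27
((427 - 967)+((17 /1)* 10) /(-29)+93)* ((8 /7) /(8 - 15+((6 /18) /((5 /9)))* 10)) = 517.56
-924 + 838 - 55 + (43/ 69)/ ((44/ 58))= -212791/ 1518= -140.18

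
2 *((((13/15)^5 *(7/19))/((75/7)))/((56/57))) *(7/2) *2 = 18193357/75937500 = 0.24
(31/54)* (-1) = -31/54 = -0.57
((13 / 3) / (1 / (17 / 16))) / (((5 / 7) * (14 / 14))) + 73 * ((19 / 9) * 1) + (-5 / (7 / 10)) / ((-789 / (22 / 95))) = 4043660179 / 25184880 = 160.56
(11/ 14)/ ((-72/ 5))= -55/ 1008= -0.05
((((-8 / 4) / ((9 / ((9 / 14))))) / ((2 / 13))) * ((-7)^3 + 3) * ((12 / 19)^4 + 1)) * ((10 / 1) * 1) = 3338359700 / 912247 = 3659.49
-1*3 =-3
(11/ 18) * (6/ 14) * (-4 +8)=22/ 21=1.05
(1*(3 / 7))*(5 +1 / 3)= 16 / 7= 2.29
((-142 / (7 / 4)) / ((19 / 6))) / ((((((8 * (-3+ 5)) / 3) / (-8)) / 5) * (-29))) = -25560 / 3857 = -6.63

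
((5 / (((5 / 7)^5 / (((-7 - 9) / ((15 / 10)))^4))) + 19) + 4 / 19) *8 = 2678907183464 / 961875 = 2785088.69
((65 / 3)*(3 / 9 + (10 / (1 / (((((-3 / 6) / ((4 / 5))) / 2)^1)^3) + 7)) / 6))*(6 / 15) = 67496 / 28989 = 2.33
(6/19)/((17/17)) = 6/19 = 0.32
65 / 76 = 0.86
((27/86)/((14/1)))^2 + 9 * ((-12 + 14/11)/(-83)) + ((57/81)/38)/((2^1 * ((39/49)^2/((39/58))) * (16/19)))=380027927303971/323325611376768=1.18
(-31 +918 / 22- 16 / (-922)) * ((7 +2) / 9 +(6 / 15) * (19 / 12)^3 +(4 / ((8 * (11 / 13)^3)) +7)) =60413076881 / 539960080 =111.88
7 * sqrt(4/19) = 14 * sqrt(19)/19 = 3.21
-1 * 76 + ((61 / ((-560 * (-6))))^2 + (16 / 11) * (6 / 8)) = -74.91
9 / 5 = 1.80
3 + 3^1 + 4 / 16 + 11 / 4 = 9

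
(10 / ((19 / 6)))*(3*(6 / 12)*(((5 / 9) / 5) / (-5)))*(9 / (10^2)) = -9 / 950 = -0.01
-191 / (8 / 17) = -3247 / 8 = -405.88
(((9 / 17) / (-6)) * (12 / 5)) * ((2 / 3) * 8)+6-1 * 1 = 3.87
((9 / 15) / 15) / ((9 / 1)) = 0.00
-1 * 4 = -4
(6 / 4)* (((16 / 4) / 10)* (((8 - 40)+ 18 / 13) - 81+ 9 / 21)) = -30354 / 455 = -66.71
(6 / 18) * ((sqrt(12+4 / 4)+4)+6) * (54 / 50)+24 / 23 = 9 * sqrt(13) / 25+534 / 115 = 5.94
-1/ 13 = -0.08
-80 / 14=-40 / 7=-5.71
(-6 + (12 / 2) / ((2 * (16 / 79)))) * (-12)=-423 / 4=-105.75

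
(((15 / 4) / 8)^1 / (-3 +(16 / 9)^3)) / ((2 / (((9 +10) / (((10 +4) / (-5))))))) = -1038825 / 1710464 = -0.61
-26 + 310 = 284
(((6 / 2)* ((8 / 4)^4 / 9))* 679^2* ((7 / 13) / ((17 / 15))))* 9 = 2323646640 / 221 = 10514238.19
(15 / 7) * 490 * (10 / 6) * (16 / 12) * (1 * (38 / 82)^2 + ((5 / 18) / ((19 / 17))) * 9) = 182703500 / 31939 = 5720.39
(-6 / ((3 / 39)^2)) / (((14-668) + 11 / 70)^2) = -4968600 / 2094801361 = -0.00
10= 10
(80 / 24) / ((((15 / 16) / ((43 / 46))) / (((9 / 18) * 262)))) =90128 / 207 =435.40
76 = 76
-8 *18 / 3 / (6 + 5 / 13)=-624 / 83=-7.52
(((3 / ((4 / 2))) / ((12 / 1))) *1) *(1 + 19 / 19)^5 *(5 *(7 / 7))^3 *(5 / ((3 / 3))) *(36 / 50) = 1800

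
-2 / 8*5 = -5 / 4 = -1.25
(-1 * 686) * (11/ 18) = -3773/ 9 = -419.22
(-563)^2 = 316969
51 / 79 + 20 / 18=1.76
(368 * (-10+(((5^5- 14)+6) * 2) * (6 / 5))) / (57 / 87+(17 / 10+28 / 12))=2391851328 / 4079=586381.79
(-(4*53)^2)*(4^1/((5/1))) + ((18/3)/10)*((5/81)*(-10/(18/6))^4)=-393120112/10935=-35950.63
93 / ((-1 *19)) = -93 / 19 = -4.89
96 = 96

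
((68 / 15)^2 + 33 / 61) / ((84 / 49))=2026423 / 164700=12.30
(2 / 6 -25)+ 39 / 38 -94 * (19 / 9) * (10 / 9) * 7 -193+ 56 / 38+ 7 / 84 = -569767 / 324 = -1758.54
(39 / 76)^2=1521 / 5776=0.26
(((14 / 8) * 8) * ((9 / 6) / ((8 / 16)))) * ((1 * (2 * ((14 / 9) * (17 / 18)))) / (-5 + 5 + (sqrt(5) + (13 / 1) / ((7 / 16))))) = 4851392 / 1161513 - 163268 * sqrt(5) / 1161513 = 3.86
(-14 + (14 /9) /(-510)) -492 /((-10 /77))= 8662241 /2295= 3774.40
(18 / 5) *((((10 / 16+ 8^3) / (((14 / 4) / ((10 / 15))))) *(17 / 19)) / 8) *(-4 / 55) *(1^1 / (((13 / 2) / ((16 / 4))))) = -836604 / 475475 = -1.76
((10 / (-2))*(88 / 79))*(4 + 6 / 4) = -30.63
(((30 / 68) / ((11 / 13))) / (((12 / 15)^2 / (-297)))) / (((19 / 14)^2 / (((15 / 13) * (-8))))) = 7441875 / 6137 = 1212.62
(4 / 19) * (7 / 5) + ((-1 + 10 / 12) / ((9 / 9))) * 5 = -307 / 570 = -0.54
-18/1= -18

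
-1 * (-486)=486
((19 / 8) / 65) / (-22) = -19 / 11440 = -0.00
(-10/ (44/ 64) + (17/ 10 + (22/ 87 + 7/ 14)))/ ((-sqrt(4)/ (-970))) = -5864.90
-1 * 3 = -3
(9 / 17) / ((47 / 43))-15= -11598 / 799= -14.52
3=3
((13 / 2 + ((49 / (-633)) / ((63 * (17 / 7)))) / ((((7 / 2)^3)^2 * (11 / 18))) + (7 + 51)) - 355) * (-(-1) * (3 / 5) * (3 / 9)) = -165125296207 / 2842087710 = -58.10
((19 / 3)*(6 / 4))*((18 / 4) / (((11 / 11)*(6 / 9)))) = 64.12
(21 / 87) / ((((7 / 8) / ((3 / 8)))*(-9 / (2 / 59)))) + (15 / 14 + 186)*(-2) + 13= -12976238 / 35931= -361.14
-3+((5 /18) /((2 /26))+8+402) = 7391 /18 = 410.61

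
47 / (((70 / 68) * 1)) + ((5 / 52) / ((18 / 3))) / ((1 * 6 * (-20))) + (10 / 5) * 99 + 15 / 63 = 63920029 / 262080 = 243.90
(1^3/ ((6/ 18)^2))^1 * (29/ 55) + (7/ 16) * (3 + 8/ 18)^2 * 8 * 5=1892207/ 8910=212.37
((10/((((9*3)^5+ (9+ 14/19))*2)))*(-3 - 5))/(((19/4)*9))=-80/1226832381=-0.00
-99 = -99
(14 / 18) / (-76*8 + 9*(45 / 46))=-322 / 248067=-0.00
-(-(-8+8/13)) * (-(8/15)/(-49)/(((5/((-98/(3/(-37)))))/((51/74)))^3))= -3019804928/8125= -371668.30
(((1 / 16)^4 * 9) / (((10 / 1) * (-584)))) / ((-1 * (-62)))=-9 / 23729274880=-0.00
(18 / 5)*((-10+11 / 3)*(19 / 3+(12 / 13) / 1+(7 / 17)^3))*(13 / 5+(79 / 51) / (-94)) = -431.55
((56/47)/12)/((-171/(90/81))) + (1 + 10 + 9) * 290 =1258594060/216999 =5800.00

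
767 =767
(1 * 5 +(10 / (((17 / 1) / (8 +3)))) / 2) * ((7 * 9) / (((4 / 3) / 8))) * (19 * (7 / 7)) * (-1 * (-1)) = 59145.88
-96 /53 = -1.81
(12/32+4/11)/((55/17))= 0.23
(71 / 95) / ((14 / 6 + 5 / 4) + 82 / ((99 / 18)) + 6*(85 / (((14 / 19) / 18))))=65604 / 1095236665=0.00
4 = 4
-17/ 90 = -0.19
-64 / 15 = -4.27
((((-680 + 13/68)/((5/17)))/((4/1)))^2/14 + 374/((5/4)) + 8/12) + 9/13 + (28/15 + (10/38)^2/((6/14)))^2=10999761498726127/455393702400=24154.40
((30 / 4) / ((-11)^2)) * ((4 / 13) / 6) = 5 / 1573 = 0.00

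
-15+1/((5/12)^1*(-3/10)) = -23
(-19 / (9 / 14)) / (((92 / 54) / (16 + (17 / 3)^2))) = -57589 / 69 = -834.62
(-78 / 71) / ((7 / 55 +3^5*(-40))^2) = -235950 / 20291066971079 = -0.00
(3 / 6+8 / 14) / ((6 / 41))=7.32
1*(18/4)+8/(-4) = 5/2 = 2.50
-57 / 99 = -19 / 33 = -0.58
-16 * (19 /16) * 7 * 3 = -399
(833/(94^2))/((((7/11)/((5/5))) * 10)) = 0.01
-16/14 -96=-680/7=-97.14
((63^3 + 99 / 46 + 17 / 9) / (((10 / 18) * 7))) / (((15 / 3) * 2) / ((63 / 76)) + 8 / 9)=310563393 / 62560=4964.25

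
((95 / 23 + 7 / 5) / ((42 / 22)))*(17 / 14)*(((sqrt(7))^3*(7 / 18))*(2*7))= 138754*sqrt(7) / 1035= 354.69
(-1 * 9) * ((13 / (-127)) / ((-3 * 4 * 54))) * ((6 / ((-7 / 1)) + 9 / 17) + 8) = -11869 / 1088136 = -0.01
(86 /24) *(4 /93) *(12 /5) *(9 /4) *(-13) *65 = -21801 /31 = -703.26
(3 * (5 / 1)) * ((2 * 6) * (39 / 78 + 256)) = 46170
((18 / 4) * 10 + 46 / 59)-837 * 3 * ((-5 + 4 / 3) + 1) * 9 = 3558277 / 59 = 60309.78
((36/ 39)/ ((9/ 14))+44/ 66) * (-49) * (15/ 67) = -20090/ 871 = -23.07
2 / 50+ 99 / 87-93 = -66571 / 725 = -91.82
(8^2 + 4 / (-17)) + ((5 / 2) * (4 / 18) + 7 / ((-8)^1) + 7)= 86225 / 1224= 70.45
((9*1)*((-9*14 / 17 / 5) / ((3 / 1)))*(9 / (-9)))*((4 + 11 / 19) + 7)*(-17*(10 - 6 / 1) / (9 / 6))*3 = -133056 / 19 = -7002.95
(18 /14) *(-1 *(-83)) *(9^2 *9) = 544563 /7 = 77794.71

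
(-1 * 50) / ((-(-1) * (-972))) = 25 / 486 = 0.05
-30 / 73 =-0.41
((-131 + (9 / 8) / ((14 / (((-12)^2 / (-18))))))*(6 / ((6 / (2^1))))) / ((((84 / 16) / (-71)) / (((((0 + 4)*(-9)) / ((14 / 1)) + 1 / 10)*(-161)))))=1041328174 / 735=1416773.03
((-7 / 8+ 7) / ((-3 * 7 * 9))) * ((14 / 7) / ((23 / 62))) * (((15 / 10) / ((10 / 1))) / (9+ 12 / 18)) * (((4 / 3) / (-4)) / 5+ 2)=-217 / 41400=-0.01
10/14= 0.71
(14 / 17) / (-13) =-0.06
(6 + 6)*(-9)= -108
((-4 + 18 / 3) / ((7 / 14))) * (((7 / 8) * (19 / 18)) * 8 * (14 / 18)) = 1862 / 81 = 22.99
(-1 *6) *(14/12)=-7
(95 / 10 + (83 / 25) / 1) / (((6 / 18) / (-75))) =-5769 / 2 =-2884.50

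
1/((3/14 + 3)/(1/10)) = 0.03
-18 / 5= -3.60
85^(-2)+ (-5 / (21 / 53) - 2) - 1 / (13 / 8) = -15.23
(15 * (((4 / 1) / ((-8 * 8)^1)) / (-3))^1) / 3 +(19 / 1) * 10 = 9125 / 48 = 190.10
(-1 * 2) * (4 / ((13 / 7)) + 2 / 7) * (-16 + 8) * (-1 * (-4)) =14208 / 91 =156.13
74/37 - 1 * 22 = -20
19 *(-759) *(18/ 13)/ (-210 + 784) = -129789/ 3731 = -34.79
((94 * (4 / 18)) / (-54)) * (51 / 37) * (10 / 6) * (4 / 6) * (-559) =8932820 / 26973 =331.18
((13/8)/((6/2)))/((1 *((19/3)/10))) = 65/76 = 0.86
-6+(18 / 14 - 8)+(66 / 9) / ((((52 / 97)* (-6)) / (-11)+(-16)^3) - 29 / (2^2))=-4676207213 / 367739883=-12.72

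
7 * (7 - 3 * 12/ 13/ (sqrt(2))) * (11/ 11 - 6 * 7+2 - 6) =-2205+5670 * sqrt(2)/ 13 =-1588.19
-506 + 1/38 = -19227/38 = -505.97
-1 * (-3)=3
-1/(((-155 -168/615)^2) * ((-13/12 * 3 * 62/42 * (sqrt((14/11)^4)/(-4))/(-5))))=305101500/2858272634581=0.00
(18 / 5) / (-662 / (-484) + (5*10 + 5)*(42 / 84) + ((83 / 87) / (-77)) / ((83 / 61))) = 663201 / 5316415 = 0.12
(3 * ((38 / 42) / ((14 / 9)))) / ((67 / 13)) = 2223 / 6566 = 0.34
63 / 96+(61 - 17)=1429 / 32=44.66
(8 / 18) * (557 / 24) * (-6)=-557 / 9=-61.89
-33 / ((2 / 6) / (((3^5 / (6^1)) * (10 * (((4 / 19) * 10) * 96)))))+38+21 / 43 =-6620454955 / 817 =-8103372.04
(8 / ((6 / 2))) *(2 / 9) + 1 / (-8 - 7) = 71 / 135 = 0.53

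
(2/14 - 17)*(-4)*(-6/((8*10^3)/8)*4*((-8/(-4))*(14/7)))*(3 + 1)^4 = -1449984/875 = -1657.12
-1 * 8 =-8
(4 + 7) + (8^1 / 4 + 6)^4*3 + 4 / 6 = 36899 / 3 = 12299.67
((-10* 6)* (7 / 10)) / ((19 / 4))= -168 / 19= -8.84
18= 18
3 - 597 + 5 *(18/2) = -549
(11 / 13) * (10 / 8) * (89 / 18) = 4895 / 936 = 5.23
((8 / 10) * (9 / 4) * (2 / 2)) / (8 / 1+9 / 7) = 63 / 325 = 0.19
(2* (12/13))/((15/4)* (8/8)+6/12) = 96/221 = 0.43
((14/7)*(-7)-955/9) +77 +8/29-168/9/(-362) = -2021144/47241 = -42.78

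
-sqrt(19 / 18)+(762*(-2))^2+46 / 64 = 74322455 / 32-sqrt(38) / 6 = 2322575.69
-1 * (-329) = 329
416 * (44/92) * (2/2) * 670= 3065920/23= 133300.87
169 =169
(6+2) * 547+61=4437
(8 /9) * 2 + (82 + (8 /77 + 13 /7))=59417 /693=85.74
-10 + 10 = 0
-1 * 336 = -336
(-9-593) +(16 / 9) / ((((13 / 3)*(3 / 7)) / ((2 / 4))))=-70378 / 117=-601.52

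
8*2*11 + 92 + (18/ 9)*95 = 458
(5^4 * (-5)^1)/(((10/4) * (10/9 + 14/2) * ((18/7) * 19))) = -4375/1387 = -3.15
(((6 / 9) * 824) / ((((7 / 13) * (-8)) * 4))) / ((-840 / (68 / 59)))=22763 / 520380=0.04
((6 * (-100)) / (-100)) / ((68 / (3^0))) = 3 / 34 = 0.09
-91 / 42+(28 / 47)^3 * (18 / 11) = -12475873 / 6852318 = -1.82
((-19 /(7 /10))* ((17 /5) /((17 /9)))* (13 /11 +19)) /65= -75924 /5005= -15.17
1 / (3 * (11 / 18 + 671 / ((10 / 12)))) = 30 / 72523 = 0.00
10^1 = 10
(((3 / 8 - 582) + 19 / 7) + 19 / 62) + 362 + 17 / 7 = -371809 / 1736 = -214.18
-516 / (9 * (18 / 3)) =-86 / 9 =-9.56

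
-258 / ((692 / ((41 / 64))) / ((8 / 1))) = -5289 / 2768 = -1.91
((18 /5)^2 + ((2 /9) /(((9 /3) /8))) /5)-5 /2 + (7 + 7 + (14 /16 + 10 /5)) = 148249 /5400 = 27.45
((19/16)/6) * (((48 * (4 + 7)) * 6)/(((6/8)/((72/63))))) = 6688/7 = 955.43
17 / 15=1.13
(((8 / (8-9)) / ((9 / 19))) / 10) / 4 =-19 / 45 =-0.42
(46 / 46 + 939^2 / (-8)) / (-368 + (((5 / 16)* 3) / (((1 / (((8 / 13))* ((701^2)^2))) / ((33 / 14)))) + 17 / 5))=-401179415 / 1195300965537806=-0.00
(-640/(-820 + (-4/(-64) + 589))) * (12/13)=24576/9607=2.56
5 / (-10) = -1 / 2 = -0.50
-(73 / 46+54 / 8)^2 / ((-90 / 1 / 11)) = 8.50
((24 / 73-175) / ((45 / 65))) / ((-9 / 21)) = 1160341 / 1971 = 588.71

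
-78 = -78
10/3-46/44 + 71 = 4837/66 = 73.29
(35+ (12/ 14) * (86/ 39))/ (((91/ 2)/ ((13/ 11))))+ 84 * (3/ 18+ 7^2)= 28945624/ 7007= 4130.96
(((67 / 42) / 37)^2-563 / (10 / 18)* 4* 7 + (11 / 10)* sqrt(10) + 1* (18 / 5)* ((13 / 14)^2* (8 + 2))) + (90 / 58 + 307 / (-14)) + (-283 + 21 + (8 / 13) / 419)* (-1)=-53601002664385063 / 1907336880540 + 11* sqrt(10) / 10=-28099.06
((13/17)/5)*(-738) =-9594/85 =-112.87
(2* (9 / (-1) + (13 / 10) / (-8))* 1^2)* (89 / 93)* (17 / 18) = -1109029 / 66960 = -16.56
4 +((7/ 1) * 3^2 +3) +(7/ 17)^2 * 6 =20524/ 289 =71.02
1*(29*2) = 58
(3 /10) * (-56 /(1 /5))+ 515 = 431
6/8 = 3/4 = 0.75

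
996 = 996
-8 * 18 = -144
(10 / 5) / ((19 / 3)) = 6 / 19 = 0.32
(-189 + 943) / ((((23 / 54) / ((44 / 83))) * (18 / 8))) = 796224 / 1909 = 417.09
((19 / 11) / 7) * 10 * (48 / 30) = 304 / 77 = 3.95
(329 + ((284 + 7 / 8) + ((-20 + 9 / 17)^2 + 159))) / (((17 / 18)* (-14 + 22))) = 23970375 / 157216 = 152.47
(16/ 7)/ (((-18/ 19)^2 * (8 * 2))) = 361/ 2268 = 0.16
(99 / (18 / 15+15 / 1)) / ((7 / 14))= 110 / 9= 12.22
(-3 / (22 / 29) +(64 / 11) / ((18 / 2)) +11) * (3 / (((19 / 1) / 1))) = 1523 / 1254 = 1.21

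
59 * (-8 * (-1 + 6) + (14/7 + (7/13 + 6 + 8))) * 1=-17995/13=-1384.23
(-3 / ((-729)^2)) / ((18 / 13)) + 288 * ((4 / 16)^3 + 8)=2308.50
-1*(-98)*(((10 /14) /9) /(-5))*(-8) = 112 /9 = 12.44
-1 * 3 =-3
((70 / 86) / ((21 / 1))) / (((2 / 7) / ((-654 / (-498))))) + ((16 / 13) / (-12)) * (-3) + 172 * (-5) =-239273269 / 278382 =-859.51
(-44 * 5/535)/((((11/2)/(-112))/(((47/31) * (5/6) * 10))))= 1052800/9951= 105.80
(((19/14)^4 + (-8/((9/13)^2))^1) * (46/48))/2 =-951795913/149361408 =-6.37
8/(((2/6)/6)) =144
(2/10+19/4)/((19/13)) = 1287/380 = 3.39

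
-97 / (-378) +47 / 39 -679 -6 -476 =-1159.54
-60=-60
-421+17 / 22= -9245 / 22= -420.23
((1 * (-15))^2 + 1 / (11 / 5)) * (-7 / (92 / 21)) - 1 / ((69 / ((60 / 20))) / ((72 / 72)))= -91151 / 253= -360.28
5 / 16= 0.31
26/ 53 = 0.49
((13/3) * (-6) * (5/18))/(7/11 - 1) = 715/36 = 19.86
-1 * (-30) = 30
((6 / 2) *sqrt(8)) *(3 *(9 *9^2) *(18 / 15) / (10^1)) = 39366 *sqrt(2) / 25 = 2226.88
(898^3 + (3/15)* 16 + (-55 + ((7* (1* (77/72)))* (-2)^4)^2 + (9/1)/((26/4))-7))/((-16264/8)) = -3812729153048/10703745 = -356205.16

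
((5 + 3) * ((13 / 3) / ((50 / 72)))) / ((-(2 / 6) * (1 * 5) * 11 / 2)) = -7488 / 1375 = -5.45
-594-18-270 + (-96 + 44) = -934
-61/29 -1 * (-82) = 2317/29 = 79.90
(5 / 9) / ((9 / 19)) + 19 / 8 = 2299 / 648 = 3.55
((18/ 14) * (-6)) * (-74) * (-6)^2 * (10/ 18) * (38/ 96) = 31635/ 7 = 4519.29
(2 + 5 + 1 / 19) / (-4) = -67 / 38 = -1.76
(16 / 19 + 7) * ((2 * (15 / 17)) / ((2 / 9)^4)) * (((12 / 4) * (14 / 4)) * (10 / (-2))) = -297930.08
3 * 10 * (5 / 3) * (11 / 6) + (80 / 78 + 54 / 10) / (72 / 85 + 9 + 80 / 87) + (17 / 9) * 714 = 1440.93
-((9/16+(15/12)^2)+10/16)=-11/4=-2.75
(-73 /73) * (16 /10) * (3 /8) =-3 /5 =-0.60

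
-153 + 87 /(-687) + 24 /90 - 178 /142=-37585969 /243885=-154.11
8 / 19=0.42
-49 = -49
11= 11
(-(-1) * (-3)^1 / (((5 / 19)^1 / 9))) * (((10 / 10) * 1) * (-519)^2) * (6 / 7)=-829093158 / 35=-23688375.94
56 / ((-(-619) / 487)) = 27272 / 619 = 44.06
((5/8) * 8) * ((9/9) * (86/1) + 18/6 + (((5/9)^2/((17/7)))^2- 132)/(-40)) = 7000477643/15169032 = 461.50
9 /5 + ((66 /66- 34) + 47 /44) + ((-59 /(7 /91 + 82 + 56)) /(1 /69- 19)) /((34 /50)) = -5294017567 /175888460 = -30.10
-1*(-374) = 374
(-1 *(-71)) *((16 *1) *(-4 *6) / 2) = -13632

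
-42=-42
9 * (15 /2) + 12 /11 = 1509 /22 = 68.59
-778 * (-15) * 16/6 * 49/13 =1524880/13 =117298.46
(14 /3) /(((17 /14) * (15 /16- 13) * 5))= -3136 /49215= -0.06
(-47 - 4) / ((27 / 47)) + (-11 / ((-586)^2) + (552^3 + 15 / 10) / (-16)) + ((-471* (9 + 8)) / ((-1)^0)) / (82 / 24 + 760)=-2381068924100251891 / 226501254432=-10512387.36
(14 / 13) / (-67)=-0.02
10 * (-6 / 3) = -20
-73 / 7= -10.43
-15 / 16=-0.94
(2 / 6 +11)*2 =68 / 3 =22.67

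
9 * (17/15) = 51/5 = 10.20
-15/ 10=-1.50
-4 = -4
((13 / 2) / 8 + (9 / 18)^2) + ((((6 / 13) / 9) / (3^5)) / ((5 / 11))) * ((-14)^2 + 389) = 1729 / 1296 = 1.33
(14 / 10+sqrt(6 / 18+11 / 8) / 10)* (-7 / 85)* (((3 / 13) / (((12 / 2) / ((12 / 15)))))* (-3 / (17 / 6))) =21* sqrt(246) / 939250+1764 / 469625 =0.00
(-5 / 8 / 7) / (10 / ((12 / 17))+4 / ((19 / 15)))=-57 / 11060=-0.01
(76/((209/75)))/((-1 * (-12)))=25/11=2.27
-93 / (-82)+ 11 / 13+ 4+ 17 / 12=47311 / 6396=7.40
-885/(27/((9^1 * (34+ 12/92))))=-231575/23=-10068.48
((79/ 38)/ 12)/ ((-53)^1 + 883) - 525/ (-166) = 1197079/ 378480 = 3.16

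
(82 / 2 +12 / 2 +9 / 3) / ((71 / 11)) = 550 / 71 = 7.75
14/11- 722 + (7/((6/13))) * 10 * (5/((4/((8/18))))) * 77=1712869/297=5767.24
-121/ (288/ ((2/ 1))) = -121/ 144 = -0.84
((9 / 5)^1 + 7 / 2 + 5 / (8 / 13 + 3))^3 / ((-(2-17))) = 10329577407 / 519115000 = 19.90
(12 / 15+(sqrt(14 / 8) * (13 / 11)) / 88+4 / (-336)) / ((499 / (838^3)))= 956280767 * sqrt(7) / 120758+48696759058 / 52395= 950367.81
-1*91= -91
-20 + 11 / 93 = -1849 / 93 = -19.88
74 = 74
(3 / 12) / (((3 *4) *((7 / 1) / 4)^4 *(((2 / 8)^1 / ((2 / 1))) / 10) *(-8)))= -160 / 7203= -0.02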